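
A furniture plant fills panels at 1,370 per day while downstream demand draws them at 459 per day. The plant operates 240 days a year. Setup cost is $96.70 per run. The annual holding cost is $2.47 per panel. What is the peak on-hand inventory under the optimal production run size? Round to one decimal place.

Annual demand D = 459 × 240 = 110,160.
Production build-up factor (1 − d/p) = 1 − 459/1,370 = 0.6650.
Q* = √(2DS / (H(1 − d/p))) = √(2 × 110,160 × 96.7 / (2.47 × 0.6650)).
= √(21,304,944 / 1.6425) ≈ 3601.578.
Maximum inventory = Q*(1 − d/p) = 3601.578 × 0.6650 ≈ 2394.918.

I_max ≈ 2,394.9 panels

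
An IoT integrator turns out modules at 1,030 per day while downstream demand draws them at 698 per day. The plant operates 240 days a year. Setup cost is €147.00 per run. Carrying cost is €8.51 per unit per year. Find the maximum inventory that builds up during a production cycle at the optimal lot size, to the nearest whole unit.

Annual demand D = 698 × 240 = 167,520.
Production build-up factor (1 − d/p) = 1 − 698/1,030 = 0.3223.
Q* = √(2DS / (H(1 − d/p))) = √(2 × 167,520 × 147 / (8.51 × 0.3223)).
= √(49,250,880 / 2.743) ≈ 4237.325.
Maximum inventory = Q*(1 − d/p) = 4237.325 × 0.3223 ≈ 1365.817.

I_max ≈ 1,366 modules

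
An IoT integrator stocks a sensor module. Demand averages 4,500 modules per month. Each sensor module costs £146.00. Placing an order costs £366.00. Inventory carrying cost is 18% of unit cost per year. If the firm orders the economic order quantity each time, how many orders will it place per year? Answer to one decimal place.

Annual demand D = 4,500 × 12 = 54,000.
Holding cost H = 0.18 × £146.00 = £26.2800 per unit per year.
Q* = √(2DS/H) = √(2 × 54,000 × 366 / 26.28) ≈ 1226.42.
Orders per year = D / Q* = 54,000 / 1226.42 ≈ 44.031.

N ≈ 44.0 orders per year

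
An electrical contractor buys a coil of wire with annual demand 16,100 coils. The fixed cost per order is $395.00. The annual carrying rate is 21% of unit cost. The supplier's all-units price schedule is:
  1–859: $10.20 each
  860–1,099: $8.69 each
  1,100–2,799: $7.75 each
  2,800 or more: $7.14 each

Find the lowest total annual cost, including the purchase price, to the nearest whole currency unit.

TC* ≈ $119,321

Holding cost per unit per year at price C is H = 0.21·C.
For each price level, check whether its EOQ is feasible; otherwise the best quantity at that price is the breakpoint.
Tier 1 ($10.20): EOQ = 2436.8 exceeds tier's upper bound 859, so this tier is dominated.
Tier 2 ($8.69): EOQ = 2640.0 exceeds tier's upper bound 1099, so this tier is dominated.
EOQ at $7.75 = 2795.5 (feasible in tier 3): TC = 16,100×$7.75 + (16,100/2795.5)×395 + (2795.5/2)×0.21×$7.75 = $129,324.74.
EOQ at $7.14 = 2912.5 (feasible in tier 4): TC = 16,100×$7.14 + (16,100/2912.5)×395 + (2912.5/2)×0.21×$7.14 = $119,321.02.
Lowest total cost among the candidates is at Q = 2912.5.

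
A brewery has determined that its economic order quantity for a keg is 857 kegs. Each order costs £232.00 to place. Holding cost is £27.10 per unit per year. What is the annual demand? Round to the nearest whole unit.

D ≈ 42,896 kegs per year

Squaring Q* = √(2DS/H) gives Q*² = 2DS/H.
From Q* = √(2DS/H): D = Q*²H / (2S) = 857² × 27.1 / (2 × 232) = 42895.620.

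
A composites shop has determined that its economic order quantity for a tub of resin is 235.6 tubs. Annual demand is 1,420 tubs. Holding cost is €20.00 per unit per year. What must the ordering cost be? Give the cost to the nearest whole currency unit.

Invert the EOQ relation Q*² = 2DS/H.
From Q* = √(2DS/H): S = Q*²H / (2D) = 235.6² × 20 / (2 × 1,420) = 390.8969.

S ≈ €391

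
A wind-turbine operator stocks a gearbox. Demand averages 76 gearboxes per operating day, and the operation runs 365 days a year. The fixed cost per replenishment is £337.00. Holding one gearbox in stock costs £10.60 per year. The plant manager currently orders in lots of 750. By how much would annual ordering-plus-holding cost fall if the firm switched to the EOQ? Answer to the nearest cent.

Extra cost ≈ £2,361.66 per year

Annual demand D = 76 × 365 = 27,740.
EOQ = √(2DS/H) = √(2 × 27,740 × 337 / 10.6) ≈ 1328.10.
Cost at Q* = (D/Q*)S + (Q*/2)H = √(2DSH) ≈ £14,077.84.
Cost at Q = 750: (27,740/750)×337 + (750/2)×10.6 = £12,464.51 + £3,975.00 = £16,439.51.
Excess = £16,439.51 − £14,077.84 = £2,361.66.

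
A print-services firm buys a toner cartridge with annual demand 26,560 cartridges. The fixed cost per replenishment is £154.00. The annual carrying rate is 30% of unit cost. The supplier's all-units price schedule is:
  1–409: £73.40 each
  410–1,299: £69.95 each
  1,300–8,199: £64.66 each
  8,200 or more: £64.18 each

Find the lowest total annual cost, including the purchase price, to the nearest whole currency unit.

TC* ≈ £1,733,125

Holding cost per unit per year at price C is H = 0.30·C.
For each price level, check whether its EOQ is feasible; otherwise the best quantity at that price is the breakpoint.
Tier 1 (£73.40): EOQ = 609.5 exceeds tier's upper bound 409, so this tier is dominated.
EOQ at £69.95 = 624.4 (feasible in tier 2): TC = 26,560×£69.95 + (26,560/624.4)×154 + (624.4/2)×0.30×£69.95 = £1,870,974.19.
EOQ at £64.66 = 649.4 < 1300, so use break Q=1300: TC = 26,560×£64.66 + (26,560/1300.0)×154 + (1300.0/2)×0.30×£64.66 = £1,733,124.64.
EOQ at £64.18 = 651.8 < 8200, so use break Q=8200: TC = 26,560×£64.18 + (26,560/8200.0)×154 + (8200.0/2)×0.30×£64.18 = £1,784,061.01.
Lowest total cost among the candidates is at Q = 1300.0.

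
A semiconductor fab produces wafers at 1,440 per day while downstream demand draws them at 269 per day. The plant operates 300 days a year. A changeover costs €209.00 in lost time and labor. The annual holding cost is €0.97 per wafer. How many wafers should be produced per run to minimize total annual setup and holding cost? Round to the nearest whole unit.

Annual demand D = 269 × 300 = 80,700.
Production build-up factor (1 − d/p) = 1 − 269/1,440 = 0.8132.
Q* = √(2DS / (H(1 − d/p))) = √(2 × 80,700 × 209 / (0.97 × 0.8132)).
= √(33,732,600 / 0.7888) ≈ 6539.459.

Q* ≈ 6,539 wafers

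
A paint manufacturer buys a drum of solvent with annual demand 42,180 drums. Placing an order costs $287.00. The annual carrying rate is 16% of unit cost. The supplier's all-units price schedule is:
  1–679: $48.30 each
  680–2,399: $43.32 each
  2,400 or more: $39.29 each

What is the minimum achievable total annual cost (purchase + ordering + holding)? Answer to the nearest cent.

Holding cost per unit per year at price C is H = 0.16·C.
For each price level, check whether its EOQ is feasible; otherwise the best quantity at that price is the breakpoint.
Tier 1 ($48.30): EOQ = 1770.0 exceeds tier's upper bound 679, so this tier is dominated.
EOQ at $43.32 = 1869.0 (feasible in tier 2): TC = 42,180×$43.32 + (42,180/1869.0)×287 + (1869.0/2)×0.16×$43.32 = $1,840,191.89.
EOQ at $39.29 = 1962.5 < 2400, so use break Q=2400: TC = 42,180×$39.29 + (42,180/2400.0)×287 + (2400.0/2)×0.16×$39.29 = $1,669,839.90.
Lowest total cost among the candidates is at Q = 2400.0.

TC* ≈ $1,669,839.90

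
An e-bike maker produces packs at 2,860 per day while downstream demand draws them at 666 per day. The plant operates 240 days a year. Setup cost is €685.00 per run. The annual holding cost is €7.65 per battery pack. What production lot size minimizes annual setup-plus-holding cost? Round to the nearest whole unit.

Q* ≈ 6,109 packs

Annual demand D = 666 × 240 = 159,840.
Production build-up factor (1 − d/p) = 1 − 666/2,860 = 0.7671.
Q* = √(2DS / (H(1 − d/p))) = √(2 × 159,840 × 685 / (7.65 × 0.7671)).
= √(218,980,800 / 5.8686) ≈ 6108.534.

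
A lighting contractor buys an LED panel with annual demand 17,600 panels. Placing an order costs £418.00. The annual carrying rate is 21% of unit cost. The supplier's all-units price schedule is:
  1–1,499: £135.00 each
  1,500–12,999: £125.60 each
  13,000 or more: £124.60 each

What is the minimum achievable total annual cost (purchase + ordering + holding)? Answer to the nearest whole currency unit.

Holding cost per unit per year at price C is H = 0.21·C.
Candidates are each tier's EOQ (if it falls in that tier) and each price-break quantity.
EOQ at £135.00 = 720.4 (feasible in tier 1): TC = 17,600×£135.00 + (17,600/720.4)×418 + (720.4/2)×0.21×£135.00 = £2,396,423.77.
EOQ at £125.60 = 746.9 < 1500, so use break Q=1500: TC = 17,600×£125.60 + (17,600/1500.0)×418 + (1500.0/2)×0.21×£125.60 = £2,235,246.53.
EOQ at £124.60 = 749.9 < 13000, so use break Q=13000: TC = 17,600×£124.60 + (17,600/13000.0)×418 + (13000.0/2)×0.21×£124.60 = £2,363,604.91.
Lowest total cost among the candidates is at Q = 1500.0.

TC* ≈ £2,235,247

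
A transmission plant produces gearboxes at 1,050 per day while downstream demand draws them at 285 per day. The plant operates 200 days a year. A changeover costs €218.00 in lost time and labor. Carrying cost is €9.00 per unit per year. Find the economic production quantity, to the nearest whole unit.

Q* ≈ 1,947 gearboxes

Annual demand D = 285 × 200 = 57,000.
Production build-up factor (1 − d/p) = 1 − 285/1,050 = 0.7286.
Q* = √(2DS / (H(1 − d/p))) = √(2 × 57,000 × 218 / (9 × 0.7286)).
= √(24,852,000 / 6.5571) ≈ 1946.809.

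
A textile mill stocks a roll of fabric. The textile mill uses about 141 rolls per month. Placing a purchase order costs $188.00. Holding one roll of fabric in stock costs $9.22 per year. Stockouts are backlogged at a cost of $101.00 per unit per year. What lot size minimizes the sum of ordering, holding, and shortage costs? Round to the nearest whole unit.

Annual demand D = 141 × 12 = 1,692.
With planned backorders, Q* = √(2DS/H) · √((H+B)/B).
√(2DS/H) = √(2 × 1,692 × 188 / 9.22) = 262.681.
√((H+B)/B) = √((9.22+101)/101) = 1.0446.
Q* ≈ 274.409.

Q* ≈ 274 rolls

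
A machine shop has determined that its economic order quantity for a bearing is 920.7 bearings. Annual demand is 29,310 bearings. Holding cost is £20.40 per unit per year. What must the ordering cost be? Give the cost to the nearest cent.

S ≈ £295.00

Squaring Q* = √(2DS/H) gives Q*² = 2DS/H.
From Q* = √(2DS/H): S = Q*²H / (2D) = 920.7² × 20.4 / (2 × 29,310) = 294.9991.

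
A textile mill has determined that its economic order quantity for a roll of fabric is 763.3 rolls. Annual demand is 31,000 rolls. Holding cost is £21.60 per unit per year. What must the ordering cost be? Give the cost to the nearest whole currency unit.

S ≈ £203

Invert the EOQ relation Q*² = 2DS/H.
From Q* = √(2DS/H): S = Q*²H / (2D) = 763.3² × 21.6 / (2 × 31,000) = 202.9797.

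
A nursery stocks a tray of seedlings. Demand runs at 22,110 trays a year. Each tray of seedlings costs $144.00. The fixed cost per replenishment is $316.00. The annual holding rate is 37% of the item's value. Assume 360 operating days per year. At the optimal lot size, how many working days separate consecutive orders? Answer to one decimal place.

Holding cost H = 0.37 × $144.00 = $53.2800 per unit per year.
EOQ = √(2DS/H) = √(2 × 22,110 × 316 / 53.28) ≈ 512.12.
Cycle time = Q*/D × 360 = 512.12 / 22,110 × 360 ≈ 8.338 days.

T ≈ 8.3 days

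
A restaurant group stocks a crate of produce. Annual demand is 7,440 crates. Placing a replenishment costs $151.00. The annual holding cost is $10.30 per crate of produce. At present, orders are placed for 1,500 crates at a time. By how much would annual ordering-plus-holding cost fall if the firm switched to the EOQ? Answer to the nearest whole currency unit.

EOQ = √(2DS/H) = √(2 × 7,440 × 151 / 10.3) ≈ 467.06.
Cost at Q* = (D/Q*)S + (Q*/2)H = √(2DSH) ≈ $4,810.70.
Cost at Q = 1,500: (7,440/1,500)×151 + (1,500/2)×10.3 = $748.96 + $7,725.00 = $8,473.96.
Excess = $8,473.96 − $4,810.70 = $3,663.26.

Extra cost ≈ $3,663 per year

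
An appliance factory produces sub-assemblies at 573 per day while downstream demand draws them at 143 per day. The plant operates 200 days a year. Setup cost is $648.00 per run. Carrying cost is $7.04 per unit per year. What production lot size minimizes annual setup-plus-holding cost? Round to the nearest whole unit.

Q* ≈ 2,649 sub-assemblies

Annual demand D = 143 × 200 = 28,600.
Production build-up factor (1 − d/p) = 1 − 143/573 = 0.7504.
Q* = √(2DS / (H(1 − d/p))) = √(2 × 28,600 × 648 / (7.04 × 0.7504)).
= √(37,065,600 / 5.2831) ≈ 2648.758.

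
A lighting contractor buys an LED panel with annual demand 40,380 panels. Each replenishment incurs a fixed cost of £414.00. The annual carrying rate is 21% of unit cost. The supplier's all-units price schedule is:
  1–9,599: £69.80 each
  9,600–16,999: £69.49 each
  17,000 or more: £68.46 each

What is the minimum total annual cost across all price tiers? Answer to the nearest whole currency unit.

Holding cost per unit per year at price C is H = 0.21·C.
For each price level, check whether its EOQ is feasible; otherwise the best quantity at that price is the breakpoint.
EOQ at £69.80 = 1510.3 (feasible in tier 1): TC = 40,380×£69.80 + (40,380/1510.3)×414 + (1510.3/2)×0.21×£69.80 = £2,840,661.86.
EOQ at £69.49 = 1513.7 < 9600, so use break Q=9600: TC = 40,380×£69.49 + (40,380/9600.0)×414 + (9600.0/2)×0.21×£69.49 = £2,877,793.51.
EOQ at £68.46 = 1525.0 < 17000, so use break Q=17000: TC = 40,380×£68.46 + (40,380/17000.0)×414 + (17000.0/2)×0.21×£68.46 = £2,887,599.27.
Lowest total cost among the candidates is at Q = 1510.3.

TC* ≈ £2,840,662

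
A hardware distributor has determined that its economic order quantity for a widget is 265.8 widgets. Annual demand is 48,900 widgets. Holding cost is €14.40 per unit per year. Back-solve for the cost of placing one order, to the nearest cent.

Squaring Q* = √(2DS/H) gives Q*² = 2DS/H.
From Q* = √(2DS/H): S = Q*²H / (2D) = 265.8² × 14.4 / (2 × 48,900) = 10.4024.

S ≈ €10.40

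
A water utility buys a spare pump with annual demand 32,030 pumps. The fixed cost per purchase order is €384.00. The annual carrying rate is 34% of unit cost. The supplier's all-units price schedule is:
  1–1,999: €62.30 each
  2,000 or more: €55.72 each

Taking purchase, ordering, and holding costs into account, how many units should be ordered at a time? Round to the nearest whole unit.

Holding cost per unit per year at price C is H = 0.34·C.
Candidates are each tier's EOQ (if it falls in that tier) and each price-break quantity.
EOQ at €62.30 = 1077.6 (feasible in tier 1): TC = 32,030×€62.30 + (32,030/1077.6)×384 + (1077.6/2)×0.34×€62.30 = €2,018,295.67.
EOQ at €55.72 = 1139.5 < 2000, so use break Q=2000: TC = 32,030×€55.72 + (32,030/2000.0)×384 + (2000.0/2)×0.34×€55.72 = €1,809,806.16.
Lowest total cost is €1,809,806.16 at Q = 2000.0.

Q* ≈ 2,000 pumps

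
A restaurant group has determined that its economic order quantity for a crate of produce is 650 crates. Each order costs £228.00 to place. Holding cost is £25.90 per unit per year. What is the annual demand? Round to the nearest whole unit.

The basic EOQ model gives Q* = √(2DS/H); rearrange for the unknown.
From Q* = √(2DS/H): D = Q*²H / (2S) = 650² × 25.9 / (2 × 228) = 23997.259.

D ≈ 23,997 crates per year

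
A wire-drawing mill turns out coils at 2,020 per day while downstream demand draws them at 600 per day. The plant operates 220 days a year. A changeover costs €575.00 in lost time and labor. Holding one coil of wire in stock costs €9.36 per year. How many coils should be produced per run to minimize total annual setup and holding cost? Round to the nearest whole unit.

Annual demand D = 600 × 220 = 132,000.
Production build-up factor (1 − d/p) = 1 − 600/2,020 = 0.7030.
Q* = √(2DS / (H(1 − d/p))) = √(2 × 132,000 × 575 / (9.36 × 0.7030)).
= √(151,800,000 / 6.5798) ≈ 4803.187.

Q* ≈ 4,803 coils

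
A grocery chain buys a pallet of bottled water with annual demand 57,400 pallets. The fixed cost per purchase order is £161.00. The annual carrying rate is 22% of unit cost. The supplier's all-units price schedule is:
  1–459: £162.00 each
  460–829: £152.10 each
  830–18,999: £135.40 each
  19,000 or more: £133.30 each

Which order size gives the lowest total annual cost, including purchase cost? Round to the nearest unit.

Holding cost per unit per year at price C is H = 0.22·C.
For each price level, check whether its EOQ is feasible; otherwise the best quantity at that price is the breakpoint.
Tier 1 (£162.00): EOQ = 720.1 exceeds tier's upper bound 459, so this tier is dominated.
EOQ at £152.10 = 743.2 (feasible in tier 2): TC = 57,400×£152.10 + (57,400/743.2)×161 + (743.2/2)×0.22×£152.10 = £8,755,409.09.
EOQ at £135.40 = 787.7 < 830, so use break Q=830: TC = 57,400×£135.40 + (57,400/830.0)×161 + (830.0/2)×0.22×£135.40 = £7,795,456.24.
EOQ at £133.30 = 793.9 < 19000, so use break Q=19000: TC = 57,400×£133.30 + (57,400/19000.0)×161 + (19000.0/2)×0.22×£133.30 = £7,930,503.39.
Lowest total cost is £7,795,456.24 at Q = 830.0.

Q* ≈ 830 pallets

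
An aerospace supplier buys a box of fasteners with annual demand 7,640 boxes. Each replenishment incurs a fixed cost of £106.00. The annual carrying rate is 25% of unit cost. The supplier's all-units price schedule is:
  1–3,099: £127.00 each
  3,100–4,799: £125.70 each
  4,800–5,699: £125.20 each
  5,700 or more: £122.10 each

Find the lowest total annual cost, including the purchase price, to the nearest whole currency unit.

TC* ≈ £977,451

Holding cost per unit per year at price C is H = 0.25·C.
For each price level, check whether its EOQ is feasible; otherwise the best quantity at that price is the breakpoint.
EOQ at £127.00 = 225.9 (feasible in tier 1): TC = 7,640×£127.00 + (7,640/225.9)×106 + (225.9/2)×0.25×£127.00 = £977,451.11.
EOQ at £125.70 = 227.0 < 3100, so use break Q=3100: TC = 7,640×£125.70 + (7,640/3100.0)×106 + (3100.0/2)×0.25×£125.70 = £1,009,317.99.
EOQ at £125.20 = 227.5 < 4800, so use break Q=4800: TC = 7,640×£125.20 + (7,640/4800.0)×106 + (4800.0/2)×0.25×£125.20 = £1,031,816.72.
EOQ at £122.10 = 230.3 < 5700, so use break Q=5700: TC = 7,640×£122.10 + (7,640/5700.0)×106 + (5700.0/2)×0.25×£122.10 = £1,019,982.33.
Lowest total cost among the candidates is at Q = 225.9.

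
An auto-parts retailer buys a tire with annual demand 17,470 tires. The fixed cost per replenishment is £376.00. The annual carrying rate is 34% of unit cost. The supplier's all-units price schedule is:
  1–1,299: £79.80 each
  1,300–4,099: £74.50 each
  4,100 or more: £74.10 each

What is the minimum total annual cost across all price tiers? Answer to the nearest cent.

Holding cost per unit per year at price C is H = 0.34·C.
Evaluate total cost at each tier's feasible EOQ or, if the EOQ is below the tier, at the tier's minimum quantity.
EOQ at £79.80 = 695.8 (feasible in tier 1): TC = 17,470×£79.80 + (17,470/695.8)×376 + (695.8/2)×0.34×£79.80 = £1,412,985.75.
EOQ at £74.50 = 720.2 < 1300, so use break Q=1300: TC = 17,470×£74.50 + (17,470/1300.0)×376 + (1300.0/2)×0.34×£74.50 = £1,323,032.36.
EOQ at £74.10 = 722.1 < 4100, so use break Q=4100: TC = 17,470×£74.10 + (17,470/4100.0)×376 + (4100.0/2)×0.34×£74.10 = £1,347,776.83.
Lowest total cost among the candidates is at Q = 1300.0.

TC* ≈ £1,323,032.36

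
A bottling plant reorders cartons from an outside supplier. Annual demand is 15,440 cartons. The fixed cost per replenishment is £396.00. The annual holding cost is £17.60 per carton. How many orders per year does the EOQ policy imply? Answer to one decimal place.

Q* = √(2DS/H) = √(2 × 15,440 × 396 / 17.6) ≈ 833.55.
Orders per year = D / Q* = 15,440 / 833.55 ≈ 18.523.

N ≈ 18.5 orders per year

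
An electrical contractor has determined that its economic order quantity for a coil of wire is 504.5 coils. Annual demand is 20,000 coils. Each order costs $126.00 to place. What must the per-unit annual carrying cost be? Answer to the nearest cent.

H ≈ $19.80

The basic EOQ model gives Q* = √(2DS/H); rearrange for the unknown.
From Q* = √(2DS/H): H = 2DS / Q*² = 2 × 20,000 × 126 / 504.5² = 19.8020.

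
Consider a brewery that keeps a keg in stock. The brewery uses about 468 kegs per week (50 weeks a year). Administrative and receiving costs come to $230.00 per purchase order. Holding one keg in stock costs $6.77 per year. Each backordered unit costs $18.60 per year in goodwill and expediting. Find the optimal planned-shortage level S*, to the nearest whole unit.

S* ≈ 393 kegs

Annual demand D = 468 × 50 = 23,400.
With planned backorders, Q* = √(2DS/H) · √((H+B)/B).
√(2DS/H) = √(2 × 23,400 × 230 / 6.77) = 1260.934.
√((H+B)/B) = √((6.77+18.6)/18.6) = 1.1679.
Q* ≈ 1472.639.
S* = Q* · H/(H+B) = 1472.639 × 6.77/25.37 ≈ 392.975.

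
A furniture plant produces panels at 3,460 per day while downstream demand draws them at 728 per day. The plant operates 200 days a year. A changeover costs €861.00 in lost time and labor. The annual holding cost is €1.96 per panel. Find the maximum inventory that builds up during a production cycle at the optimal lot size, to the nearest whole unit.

I_max ≈ 10,050 panels

Annual demand D = 728 × 200 = 145,600.
Production build-up factor (1 − d/p) = 1 − 728/3,460 = 0.7896.
Q* = √(2DS / (H(1 − d/p))) = √(2 × 145,600 × 861 / (1.96 × 0.7896)).
= √(250,723,200 / 1.5476) ≈ 12728.198.
Maximum inventory = Q*(1 − d/p) = 12728.198 × 0.7896 ≈ 10050.126.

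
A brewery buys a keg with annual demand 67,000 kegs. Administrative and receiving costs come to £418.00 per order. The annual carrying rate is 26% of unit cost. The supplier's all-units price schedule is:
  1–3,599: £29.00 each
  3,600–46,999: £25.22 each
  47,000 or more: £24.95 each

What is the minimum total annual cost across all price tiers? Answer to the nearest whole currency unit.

Holding cost per unit per year at price C is H = 0.26·C.
Evaluate total cost at each tier's feasible EOQ or, if the EOQ is below the tier, at the tier's minimum quantity.
EOQ at £29.00 = 2725.6 (feasible in tier 1): TC = 67,000×£29.00 + (67,000/2725.6)×418 + (2725.6/2)×0.26×£29.00 = £1,963,550.68.
EOQ at £25.22 = 2922.7 < 3600, so use break Q=3600: TC = 67,000×£25.22 + (67,000/3600.0)×418 + (3600.0/2)×0.26×£25.22 = £1,709,322.40.
EOQ at £24.95 = 2938.5 < 47000, so use break Q=47000: TC = 67,000×£24.95 + (67,000/47000.0)×418 + (47000.0/2)×0.26×£24.95 = £1,824,690.37.
Lowest total cost among the candidates is at Q = 3600.0.

TC* ≈ £1,709,322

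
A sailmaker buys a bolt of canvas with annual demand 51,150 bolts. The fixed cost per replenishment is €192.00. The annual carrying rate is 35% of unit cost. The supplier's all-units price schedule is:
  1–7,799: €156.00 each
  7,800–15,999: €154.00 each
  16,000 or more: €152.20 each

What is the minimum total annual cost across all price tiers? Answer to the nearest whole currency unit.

Holding cost per unit per year at price C is H = 0.35·C.
Evaluate total cost at each tier's feasible EOQ or, if the EOQ is below the tier, at the tier's minimum quantity.
EOQ at €156.00 = 599.8 (feasible in tier 1): TC = 51,150×€156.00 + (51,150/599.8)×192 + (599.8/2)×0.35×€156.00 = €8,012,148.00.
EOQ at €154.00 = 603.7 < 7800, so use break Q=7800: TC = 51,150×€154.00 + (51,150/7800.0)×192 + (7800.0/2)×0.35×€154.00 = €8,088,569.08.
EOQ at €152.20 = 607.2 < 16000, so use break Q=16000: TC = 51,150×€152.20 + (51,150/16000.0)×192 + (16000.0/2)×0.35×€152.20 = €8,211,803.80.
Lowest total cost among the candidates is at Q = 599.8.

TC* ≈ €8,012,148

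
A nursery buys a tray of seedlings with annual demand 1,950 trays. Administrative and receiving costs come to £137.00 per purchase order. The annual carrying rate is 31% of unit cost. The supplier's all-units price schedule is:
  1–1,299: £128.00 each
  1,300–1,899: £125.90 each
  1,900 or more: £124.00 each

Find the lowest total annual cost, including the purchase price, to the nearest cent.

Holding cost per unit per year at price C is H = 0.31·C.
Candidates are each tier's EOQ (if it falls in that tier) and each price-break quantity.
EOQ at £128.00 = 116.0 (feasible in tier 1): TC = 1,950×£128.00 + (1,950/116.0)×137 + (116.0/2)×0.31×£128.00 = £254,204.46.
EOQ at £125.90 = 117.0 < 1300, so use break Q=1300: TC = 1,950×£125.90 + (1,950/1300.0)×137 + (1300.0/2)×0.31×£125.90 = £271,079.35.
EOQ at £124.00 = 117.9 < 1900, so use break Q=1900: TC = 1,950×£124.00 + (1,950/1900.0)×137 + (1900.0/2)×0.31×£124.00 = £278,458.61.
Lowest total cost among the candidates is at Q = 116.0.

TC* ≈ £254,204.46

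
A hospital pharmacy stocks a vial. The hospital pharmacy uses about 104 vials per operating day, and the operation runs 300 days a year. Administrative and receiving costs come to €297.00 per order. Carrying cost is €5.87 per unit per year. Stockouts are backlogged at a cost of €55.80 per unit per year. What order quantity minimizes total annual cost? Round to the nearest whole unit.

Annual demand D = 104 × 300 = 31,200.
With planned backorders, Q* = √(2DS/H) · √((H+B)/B).
√(2DS/H) = √(2 × 31,200 × 297 / 5.87) = 1776.853.
√((H+B)/B) = √((5.87+55.8)/55.8) = 1.0513.
Q* ≈ 1867.976.

Q* ≈ 1,868 vials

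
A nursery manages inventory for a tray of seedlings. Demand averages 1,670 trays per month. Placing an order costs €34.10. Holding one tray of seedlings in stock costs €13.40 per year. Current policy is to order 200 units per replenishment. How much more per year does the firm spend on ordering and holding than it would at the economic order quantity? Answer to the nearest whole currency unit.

Extra cost ≈ €477 per year

Annual demand D = 1,670 × 12 = 20,040.
EOQ = √(2DS/H) = √(2 × 20,040 × 34.1 / 13.4) ≈ 319.37.
Cost at Q* = (D/Q*)S + (Q*/2)H = √(2DSH) ≈ €4,279.50.
Cost at Q = 200: (20,040/200)×34.1 + (200/2)×13.4 = €3,416.82 + €1,340.00 = €4,756.82.
Excess = €4,756.82 − €4,279.50 = €477.32.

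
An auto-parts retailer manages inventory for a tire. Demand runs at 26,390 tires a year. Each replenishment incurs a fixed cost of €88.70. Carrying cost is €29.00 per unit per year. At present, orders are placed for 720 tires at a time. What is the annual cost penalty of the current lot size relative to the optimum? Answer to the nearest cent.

EOQ = √(2DS/H) = √(2 × 26,390 × 88.7 / 29) ≈ 401.79.
Cost at Q* = (D/Q*)S + (Q*/2)H = √(2DSH) ≈ €11,651.87.
Cost at Q = 720: (26,390/720)×88.7 + (720/2)×29 = €3,251.10 + €10,440.00 = €13,691.10.
Excess = €13,691.10 − €11,651.87 = €2,039.23.

Extra cost ≈ €2,039.23 per year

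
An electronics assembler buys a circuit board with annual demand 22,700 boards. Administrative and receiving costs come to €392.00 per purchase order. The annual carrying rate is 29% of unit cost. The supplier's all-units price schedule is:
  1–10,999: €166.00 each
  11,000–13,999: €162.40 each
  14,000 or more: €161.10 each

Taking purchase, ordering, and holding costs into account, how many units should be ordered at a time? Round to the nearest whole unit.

Holding cost per unit per year at price C is H = 0.29·C.
Candidates are each tier's EOQ (if it falls in that tier) and each price-break quantity.
EOQ at €166.00 = 608.0 (feasible in tier 1): TC = 22,700×€166.00 + (22,700/608.0)×392 + (608.0/2)×0.29×€166.00 = €3,797,470.09.
EOQ at €162.40 = 614.7 < 11000, so use break Q=11000: TC = 22,700×€162.40 + (22,700/11000.0)×392 + (11000.0/2)×0.29×€162.40 = €3,946,316.95.
EOQ at €161.10 = 617.2 < 14000, so use break Q=14000: TC = 22,700×€161.10 + (22,700/14000.0)×392 + (14000.0/2)×0.29×€161.10 = €3,984,638.60.
Lowest total cost is €3,797,470.09 at Q = 608.0.

Q* ≈ 608 boards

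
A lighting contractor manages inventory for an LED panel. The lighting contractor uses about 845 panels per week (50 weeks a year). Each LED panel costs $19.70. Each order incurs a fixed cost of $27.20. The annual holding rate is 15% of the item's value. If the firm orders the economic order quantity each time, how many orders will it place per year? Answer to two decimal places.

Annual demand D = 845 × 50 = 42,250.
Holding cost H = 0.15 × $19.70 = $2.9550 per unit per year.
Q* = √(2DS/H) = √(2 × 42,250 × 27.2 / 2.955) ≈ 881.93.
Orders per year = D / Q* = 42,250 / 881.93 ≈ 47.906.

N ≈ 47.91 orders per year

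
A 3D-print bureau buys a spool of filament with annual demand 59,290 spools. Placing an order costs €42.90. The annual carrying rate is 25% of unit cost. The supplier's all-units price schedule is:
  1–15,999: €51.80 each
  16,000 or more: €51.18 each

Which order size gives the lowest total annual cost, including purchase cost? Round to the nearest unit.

Q* ≈ 627 spools

Holding cost per unit per year at price C is H = 0.25·C.
Evaluate total cost at each tier's feasible EOQ or, if the EOQ is below the tier, at the tier's minimum quantity.
EOQ at €51.80 = 626.8 (feasible in tier 1): TC = 59,290×€51.80 + (59,290/626.8)×42.9 + (626.8/2)×0.25×€51.80 = €3,079,338.51.
EOQ at €51.18 = 630.5 < 16000, so use break Q=16000: TC = 59,290×€51.18 + (59,290/16000.0)×42.9 + (16000.0/2)×0.25×€51.18 = €3,136,981.17.
Lowest total cost is €3,079,338.51 at Q = 626.8.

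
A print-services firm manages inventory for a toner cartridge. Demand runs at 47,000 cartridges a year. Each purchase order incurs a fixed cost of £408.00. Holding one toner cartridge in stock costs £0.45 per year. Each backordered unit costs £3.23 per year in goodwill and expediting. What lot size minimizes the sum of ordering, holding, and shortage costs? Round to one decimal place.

Q* ≈ 9,854.0 cartridges

With planned backorders, Q* = √(2DS/H) · √((H+B)/B).
√(2DS/H) = √(2 × 47,000 × 408 / 0.45) = 9231.829.
√((H+B)/B) = √((0.45+3.23)/3.23) = 1.0674.
Q* ≈ 9853.951.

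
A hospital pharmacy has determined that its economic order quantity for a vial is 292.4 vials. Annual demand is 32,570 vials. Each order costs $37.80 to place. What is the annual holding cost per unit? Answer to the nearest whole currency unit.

Squaring Q* = √(2DS/H) gives Q*² = 2DS/H.
From Q* = √(2DS/H): H = 2DS / Q*² = 2 × 32,570 × 37.8 / 292.4² = 28.7995.

H ≈ $29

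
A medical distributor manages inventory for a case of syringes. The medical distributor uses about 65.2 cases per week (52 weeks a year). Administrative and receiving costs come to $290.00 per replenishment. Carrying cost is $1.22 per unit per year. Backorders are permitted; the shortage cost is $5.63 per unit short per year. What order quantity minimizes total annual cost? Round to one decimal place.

Annual demand D = 65.2 × 52 = 3,390.4.
With planned backorders, Q* = √(2DS/H) · √((H+B)/B).
√(2DS/H) = √(2 × 3,390.4 × 290 / 1.22) = 1269.578.
√((H+B)/B) = √((1.22+5.63)/5.63) = 1.1030.
Q* ≈ 1400.395.

Q* ≈ 1,400.4 cases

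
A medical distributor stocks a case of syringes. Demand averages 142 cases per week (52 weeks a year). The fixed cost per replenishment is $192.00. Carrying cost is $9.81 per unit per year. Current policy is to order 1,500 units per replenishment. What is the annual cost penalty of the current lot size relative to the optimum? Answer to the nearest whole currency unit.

Extra cost ≈ $3,029 per year

Annual demand D = 142 × 52 = 7,384.
EOQ = √(2DS/H) = √(2 × 7,384 × 192 / 9.81) ≈ 537.62.
Cost at Q* = (D/Q*)S + (Q*/2)H = √(2DSH) ≈ $5,274.07.
Cost at Q = 1,500: (7,384/1,500)×192 + (1,500/2)×9.81 = $945.15 + $7,357.50 = $8,302.65.
Excess = $8,302.65 − $5,274.07 = $3,028.58.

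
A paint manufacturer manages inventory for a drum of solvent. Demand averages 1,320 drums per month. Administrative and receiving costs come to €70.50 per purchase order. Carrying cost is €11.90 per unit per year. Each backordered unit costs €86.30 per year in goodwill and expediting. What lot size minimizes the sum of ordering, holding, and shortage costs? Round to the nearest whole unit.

Annual demand D = 1,320 × 12 = 15,840.
With planned backorders, Q* = √(2DS/H) · √((H+B)/B).
√(2DS/H) = √(2 × 15,840 × 70.5 / 11.9) = 433.225.
√((H+B)/B) = √((11.9+86.3)/86.3) = 1.0667.
Q* ≈ 462.130.

Q* ≈ 462 drums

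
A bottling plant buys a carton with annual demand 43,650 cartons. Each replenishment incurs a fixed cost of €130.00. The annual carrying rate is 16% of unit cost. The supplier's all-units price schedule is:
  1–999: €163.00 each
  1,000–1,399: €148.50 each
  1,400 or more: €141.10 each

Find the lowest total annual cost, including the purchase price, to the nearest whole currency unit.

Holding cost per unit per year at price C is H = 0.16·C.
Evaluate total cost at each tier's feasible EOQ or, if the EOQ is below the tier, at the tier's minimum quantity.
EOQ at €163.00 = 659.7 (feasible in tier 1): TC = 43,650×€163.00 + (43,650/659.7)×130 + (659.7/2)×0.16×€163.00 = €7,132,154.13.
EOQ at €148.50 = 691.1 < 1000, so use break Q=1000: TC = 43,650×€148.50 + (43,650/1000.0)×130 + (1000.0/2)×0.16×€148.50 = €6,499,579.50.
EOQ at €141.10 = 709.0 < 1400, so use break Q=1400: TC = 43,650×€141.10 + (43,650/1400.0)×130 + (1400.0/2)×0.16×€141.10 = €6,178,871.41.
Lowest total cost among the candidates is at Q = 1400.0.

TC* ≈ €6,178,871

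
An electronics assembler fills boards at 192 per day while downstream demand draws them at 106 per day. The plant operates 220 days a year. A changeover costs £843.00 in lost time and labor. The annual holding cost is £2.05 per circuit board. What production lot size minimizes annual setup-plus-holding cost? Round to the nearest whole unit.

Q* ≈ 6,544 boards

Annual demand D = 106 × 220 = 23,320.
Production build-up factor (1 − d/p) = 1 − 106/192 = 0.4479.
Q* = √(2DS / (H(1 − d/p))) = √(2 × 23,320 × 843 / (2.05 × 0.4479)).
= √(39,317,520 / 0.9182) ≈ 6543.612.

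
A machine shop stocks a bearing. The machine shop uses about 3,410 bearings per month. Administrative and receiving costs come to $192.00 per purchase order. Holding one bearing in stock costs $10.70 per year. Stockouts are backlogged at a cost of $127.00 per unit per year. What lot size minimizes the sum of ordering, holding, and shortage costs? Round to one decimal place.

Q* ≈ 1,261.8 bearings

Annual demand D = 3,410 × 12 = 40,920.
With planned backorders, Q* = √(2DS/H) · √((H+B)/B).
√(2DS/H) = √(2 × 40,920 × 192 / 10.7) = 1211.830.
√((H+B)/B) = √((10.7+127)/127) = 1.0413.
Q* ≈ 1261.847.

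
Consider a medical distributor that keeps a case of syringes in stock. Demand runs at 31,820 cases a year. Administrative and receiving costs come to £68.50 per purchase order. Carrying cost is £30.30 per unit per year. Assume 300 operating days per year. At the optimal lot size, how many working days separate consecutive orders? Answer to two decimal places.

EOQ = √(2DS/H) = √(2 × 31,820 × 68.5 / 30.3) ≈ 379.31.
Cycle time = Q*/D × 300 = 379.31 / 31,820 × 300 ≈ 3.576 days.

T ≈ 3.58 days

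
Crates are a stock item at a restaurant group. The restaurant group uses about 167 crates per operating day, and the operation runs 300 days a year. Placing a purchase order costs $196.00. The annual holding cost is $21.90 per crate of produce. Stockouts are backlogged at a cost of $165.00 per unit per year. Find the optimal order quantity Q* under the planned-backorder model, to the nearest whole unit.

Q* ≈ 1,008 crates

Annual demand D = 167 × 300 = 50,100.
With planned backorders, Q* = √(2DS/H) · √((H+B)/B).
√(2DS/H) = √(2 × 50,100 × 196 / 21.9) = 946.978.
√((H+B)/B) = √((21.9+165)/165) = 1.0643.
Q* ≈ 1007.865.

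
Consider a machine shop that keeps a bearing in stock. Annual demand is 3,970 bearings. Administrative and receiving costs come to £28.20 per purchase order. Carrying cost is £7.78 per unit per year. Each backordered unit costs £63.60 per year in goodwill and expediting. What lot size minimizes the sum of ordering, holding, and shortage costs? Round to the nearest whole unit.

Q* ≈ 180 bearings

With planned backorders, Q* = √(2DS/H) · √((H+B)/B).
√(2DS/H) = √(2 × 3,970 × 28.2 / 7.78) = 169.647.
√((H+B)/B) = √((7.78+63.6)/63.6) = 1.0594.
Q* ≈ 179.723.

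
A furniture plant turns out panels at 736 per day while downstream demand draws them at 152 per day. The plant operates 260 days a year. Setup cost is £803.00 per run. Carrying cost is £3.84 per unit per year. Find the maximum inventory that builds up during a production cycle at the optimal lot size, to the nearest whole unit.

I_max ≈ 3,621 panels

Annual demand D = 152 × 260 = 39,520.
Production build-up factor (1 − d/p) = 1 − 152/736 = 0.7935.
Q* = √(2DS / (H(1 − d/p))) = √(2 × 39,520 × 803 / (3.84 × 0.7935)).
= √(63,469,120 / 3.047) ≈ 4564.026.
Maximum inventory = Q*(1 − d/p) = 4564.026 × 0.7935 ≈ 3621.455.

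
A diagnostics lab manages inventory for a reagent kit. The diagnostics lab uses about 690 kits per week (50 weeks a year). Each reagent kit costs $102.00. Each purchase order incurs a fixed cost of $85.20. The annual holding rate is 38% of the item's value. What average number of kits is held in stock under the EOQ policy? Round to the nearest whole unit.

Annual demand D = 690 × 50 = 34,500.
Holding cost H = 0.38 × $102.00 = $38.7600 per unit per year.
The optimal lot size = √(2DS/H) = √(2 × 34,500 × 85.2 / 38.76) ≈ 389.45.
Average inventory = Q*/2 ≈ 389.45 / 2 = 194.725.

Average inventory ≈ 195 kits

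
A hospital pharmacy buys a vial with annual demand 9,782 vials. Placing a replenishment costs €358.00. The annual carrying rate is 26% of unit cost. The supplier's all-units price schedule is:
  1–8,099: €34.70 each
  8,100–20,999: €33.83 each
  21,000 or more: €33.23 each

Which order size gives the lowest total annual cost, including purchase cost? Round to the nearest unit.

Holding cost per unit per year at price C is H = 0.26·C.
Candidates are each tier's EOQ (if it falls in that tier) and each price-break quantity.
EOQ at €34.70 = 881.1 (feasible in tier 1): TC = 9,782×€34.70 + (9,782/881.1)×358 + (881.1/2)×0.26×€34.70 = €347,384.57.
EOQ at €33.83 = 892.3 < 8100, so use break Q=8100: TC = 9,782×€33.83 + (9,782/8100.0)×358 + (8100.0/2)×0.26×€33.83 = €366,980.39.
EOQ at €33.23 = 900.4 < 21000, so use break Q=21000: TC = 9,782×€33.23 + (9,782/21000.0)×358 + (21000.0/2)×0.26×€33.23 = €415,940.52.
Lowest total cost is €347,384.57 at Q = 881.1.

Q* ≈ 881 vials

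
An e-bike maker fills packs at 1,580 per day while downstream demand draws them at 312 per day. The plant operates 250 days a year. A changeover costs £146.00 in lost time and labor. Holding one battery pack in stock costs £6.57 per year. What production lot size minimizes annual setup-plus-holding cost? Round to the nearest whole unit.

Annual demand D = 312 × 250 = 78,000.
Production build-up factor (1 − d/p) = 1 − 312/1,580 = 0.8025.
Q* = √(2DS / (H(1 − d/p))) = √(2 × 78,000 × 146 / (6.57 × 0.8025)).
= √(22,776,000 / 5.2726) ≈ 2078.380.

Q* ≈ 2,078 packs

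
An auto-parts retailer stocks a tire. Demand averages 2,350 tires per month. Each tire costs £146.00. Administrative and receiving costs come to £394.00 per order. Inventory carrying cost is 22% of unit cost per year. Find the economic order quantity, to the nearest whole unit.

Q* ≈ 832 tires

Annual demand D = 2,350 × 12 = 28,200.
Holding cost H = 0.22 × £146.00 = £32.1200 per unit per year.
EOQ = √(2DS / H) = √(2 × 28,200 × 394 / 32.12).
= √(22,221,600 / 32.12) = √691,830.6351 ≈ 831.764.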